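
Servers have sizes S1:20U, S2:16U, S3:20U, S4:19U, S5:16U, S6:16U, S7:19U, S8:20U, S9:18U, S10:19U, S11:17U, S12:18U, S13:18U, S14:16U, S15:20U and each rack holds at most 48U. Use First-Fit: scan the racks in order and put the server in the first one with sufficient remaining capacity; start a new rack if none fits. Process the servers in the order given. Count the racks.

7

Put S1 (20U) in rack 1; 28U remain.
Put S2 (16U) in rack 1; 12U remain.
Put S3 (20U) in rack 2; 28U remain.
Put S4 (19U) in rack 2; 9U remain.
Put S5 (16U) in rack 3; 32U remain.
Put S6 (16U) in rack 3; 16U remain.
Put S7 (19U) in rack 4; 29U remain.
Put S8 (20U) in rack 4; 9U remain.
Put S9 (18U) in rack 5; 30U remain.
Put S10 (19U) in rack 5; 11U remain.
Put S11 (17U) in rack 6; 31U remain.
Put S12 (18U) in rack 6; 13U remain.
Put S13 (18U) in rack 7; 30U remain.
Put S14 (16U) in rack 3; 0U remain.
Put S15 (20U) in rack 7; 10U remain.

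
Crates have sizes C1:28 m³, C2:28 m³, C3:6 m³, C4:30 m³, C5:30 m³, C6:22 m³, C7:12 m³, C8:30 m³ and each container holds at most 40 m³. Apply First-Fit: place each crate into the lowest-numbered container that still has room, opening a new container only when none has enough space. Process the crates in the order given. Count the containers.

6

Put C1 (28 m³) in container 1; 12 m³ remain.
Put C2 (28 m³) in container 2; 12 m³ remain.
Put C3 (6 m³) in container 1; 6 m³ remain.
Put C4 (30 m³) in container 3; 10 m³ remain.
Put C5 (30 m³) in container 4; 10 m³ remain.
Put C6 (22 m³) in container 5; 18 m³ remain.
Put C7 (12 m³) in container 2; 0 m³ remain.
Put C8 (30 m³) in container 6; 10 m³ remain.
Final containers: [28,6] [28,12] [30] [30] [22] [30].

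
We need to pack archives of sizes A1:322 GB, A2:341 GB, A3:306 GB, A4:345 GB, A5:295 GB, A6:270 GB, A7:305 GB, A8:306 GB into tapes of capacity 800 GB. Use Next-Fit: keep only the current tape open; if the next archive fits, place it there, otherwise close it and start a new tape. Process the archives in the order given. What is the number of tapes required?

4

A1 (322 GB) → tape 1 (remaining 478 GB)
A2 (341 GB) → tape 1 (remaining 137 GB)
A3 (306 GB) → tape 2 (remaining 494 GB)
A4 (345 GB) → tape 2 (remaining 149 GB)
A5 (295 GB) → tape 3 (remaining 505 GB)
A6 (270 GB) → tape 3 (remaining 235 GB)
A7 (305 GB) → tape 4 (remaining 495 GB)
A8 (306 GB) → tape 4 (remaining 189 GB)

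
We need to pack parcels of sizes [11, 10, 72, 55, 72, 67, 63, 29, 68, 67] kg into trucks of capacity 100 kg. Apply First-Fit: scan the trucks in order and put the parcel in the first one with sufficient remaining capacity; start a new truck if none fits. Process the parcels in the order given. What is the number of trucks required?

7

11 kg → truck 1 (remaining 89 kg)
10 kg → truck 1 (remaining 79 kg)
72 kg → truck 1 (remaining 7 kg)
55 kg → truck 2 (remaining 45 kg)
72 kg → truck 3 (remaining 28 kg)
67 kg → truck 4 (remaining 33 kg)
63 kg → truck 5 (remaining 37 kg)
29 kg → truck 2 (remaining 16 kg)
68 kg → truck 6 (remaining 32 kg)
67 kg → truck 7 (remaining 33 kg)
Final trucks: [11,10,72] [55,29] [72] [67] [63] [68] [67].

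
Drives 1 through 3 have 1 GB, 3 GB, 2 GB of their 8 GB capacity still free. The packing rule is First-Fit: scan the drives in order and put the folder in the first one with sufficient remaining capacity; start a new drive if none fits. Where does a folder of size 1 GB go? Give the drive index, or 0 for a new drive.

1

Drives with room: drive 1 (1 GB), drive 2 (3 GB), drive 3 (2 GB).
The first with room is drive 1.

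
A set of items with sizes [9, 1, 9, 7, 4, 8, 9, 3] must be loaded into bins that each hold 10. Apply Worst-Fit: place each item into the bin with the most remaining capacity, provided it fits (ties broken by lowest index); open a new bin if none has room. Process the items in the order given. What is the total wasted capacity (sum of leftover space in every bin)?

bin 1: place 9, 1 left
bin 1: place 1, 0 left
bin 2: place 9, 1 left
bin 3: place 7, 3 left
bin 4: place 4, 6 left
bin 5: place 8, 2 left
bin 6: place 9, 1 left
bin 4: place 3, 3 left
6 bins × 10 = 60; used 50; unused 10.

10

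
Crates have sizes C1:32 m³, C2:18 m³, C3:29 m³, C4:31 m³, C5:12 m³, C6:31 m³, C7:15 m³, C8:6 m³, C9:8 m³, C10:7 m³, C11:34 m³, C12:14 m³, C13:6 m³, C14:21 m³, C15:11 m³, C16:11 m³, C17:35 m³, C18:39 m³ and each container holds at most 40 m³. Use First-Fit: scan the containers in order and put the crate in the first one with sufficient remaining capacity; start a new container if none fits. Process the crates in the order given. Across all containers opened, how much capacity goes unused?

40

container 1: place C1 (32 m³), 8 m³ left
container 2: place C2 (18 m³), 22 m³ left
container 3: place C3 (29 m³), 11 m³ left
container 4: place C4 (31 m³), 9 m³ left
container 2: place C5 (12 m³), 10 m³ left
container 5: place C6 (31 m³), 9 m³ left
container 6: place C7 (15 m³), 25 m³ left
container 1: place C8 (6 m³), 2 m³ left
container 2: place C9 (8 m³), 2 m³ left
container 3: place C10 (7 m³), 4 m³ left
container 7: place C11 (34 m³), 6 m³ left
container 6: place C12 (14 m³), 11 m³ left
container 4: place C13 (6 m³), 3 m³ left
container 8: place C14 (21 m³), 19 m³ left
container 6: place C15 (11 m³), 0 m³ left
container 8: place C16 (11 m³), 8 m³ left
container 9: place C17 (35 m³), 5 m³ left
container 10: place C18 (39 m³), 1 m³ left
10 containers × 40 m³ = 400 m³; used 360 m³; unused 40 m³.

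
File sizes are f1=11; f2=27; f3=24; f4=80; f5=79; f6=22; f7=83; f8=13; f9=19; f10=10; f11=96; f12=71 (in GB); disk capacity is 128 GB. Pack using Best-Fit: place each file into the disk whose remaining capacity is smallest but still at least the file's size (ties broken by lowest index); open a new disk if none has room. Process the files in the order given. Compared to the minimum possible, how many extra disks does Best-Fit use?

Best-Fit: [11,27,24] [80,22,13,10] [79] [83,19] [96] [71] → 6 disks.
Total size 535 GB; any packing needs at least ⌈535/128⌉ = 5 disks.
An optimal packing achieves that bound: [96,27] [83,24,19] [80,22,13,11] [79,10] [71] → 5 disks.
Excess: 6 − 5 = 1.

1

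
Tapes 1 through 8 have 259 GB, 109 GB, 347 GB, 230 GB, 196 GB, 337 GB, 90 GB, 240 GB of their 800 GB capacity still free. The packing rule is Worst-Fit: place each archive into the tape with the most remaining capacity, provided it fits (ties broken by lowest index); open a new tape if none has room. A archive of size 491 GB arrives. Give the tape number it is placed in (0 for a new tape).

0

No tape has ≥ 491 GB free, so a new tape is opened.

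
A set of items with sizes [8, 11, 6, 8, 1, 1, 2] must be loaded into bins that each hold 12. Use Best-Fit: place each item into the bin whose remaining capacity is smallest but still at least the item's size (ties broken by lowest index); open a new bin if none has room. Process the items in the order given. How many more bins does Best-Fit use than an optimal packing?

Best-Fit: [8,1,2] [11,1] [6] [8] → 4 bins.
Total size 37; any packing needs at least ⌈37/12⌉ = 4 bins.
So 4 is already optimal.

0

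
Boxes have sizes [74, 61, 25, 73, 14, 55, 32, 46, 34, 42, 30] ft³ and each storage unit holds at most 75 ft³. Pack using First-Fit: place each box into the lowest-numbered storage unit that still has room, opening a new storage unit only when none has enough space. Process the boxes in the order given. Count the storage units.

8

74 ft³ → storage unit 1 (remaining 1 ft³)
61 ft³ → storage unit 2 (remaining 14 ft³)
25 ft³ → storage unit 3 (remaining 50 ft³)
73 ft³ → storage unit 4 (remaining 2 ft³)
14 ft³ → storage unit 2 (remaining 0 ft³)
55 ft³ → storage unit 5 (remaining 20 ft³)
32 ft³ → storage unit 3 (remaining 18 ft³)
46 ft³ → storage unit 6 (remaining 29 ft³)
34 ft³ → storage unit 7 (remaining 41 ft³)
42 ft³ → storage unit 8 (remaining 33 ft³)
30 ft³ → storage unit 7 (remaining 11 ft³)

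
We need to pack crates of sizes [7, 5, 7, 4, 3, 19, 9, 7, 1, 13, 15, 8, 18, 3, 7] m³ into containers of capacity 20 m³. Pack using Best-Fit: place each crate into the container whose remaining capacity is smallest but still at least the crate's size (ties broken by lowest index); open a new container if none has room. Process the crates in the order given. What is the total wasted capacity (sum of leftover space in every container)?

Put 7 m³ in container 1; 13 m³ remain.
Put 5 m³ in container 1; 8 m³ remain.
Put 7 m³ in container 1; 1 m³ remain.
Put 4 m³ in container 2; 16 m³ remain.
Put 3 m³ in container 2; 13 m³ remain.
Put 19 m³ in container 3; 1 m³ remain.
Put 9 m³ in container 2; 4 m³ remain.
Put 7 m³ in container 4; 13 m³ remain.
Put 1 m³ in container 1; 0 m³ remain.
Put 13 m³ in container 4; 0 m³ remain.
Put 15 m³ in container 5; 5 m³ remain.
Put 8 m³ in container 6; 12 m³ remain.
Put 18 m³ in container 7; 2 m³ remain.
Put 3 m³ in container 2; 1 m³ remain.
Put 7 m³ in container 6; 5 m³ remain.
7 containers × 20 m³ = 140 m³; used 126 m³; unused 14 m³.

14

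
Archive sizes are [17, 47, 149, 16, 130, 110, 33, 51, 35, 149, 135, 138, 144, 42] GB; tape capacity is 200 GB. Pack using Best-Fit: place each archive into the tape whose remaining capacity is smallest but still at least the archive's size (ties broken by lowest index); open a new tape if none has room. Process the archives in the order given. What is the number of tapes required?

17 GB → tape 1 (remaining 183 GB)
47 GB → tape 1 (remaining 136 GB)
149 GB → tape 2 (remaining 51 GB)
16 GB → tape 2 (remaining 35 GB)
130 GB → tape 1 (remaining 6 GB)
110 GB → tape 3 (remaining 90 GB)
33 GB → tape 2 (remaining 2 GB)
51 GB → tape 3 (remaining 39 GB)
35 GB → tape 3 (remaining 4 GB)
149 GB → tape 4 (remaining 51 GB)
135 GB → tape 5 (remaining 65 GB)
138 GB → tape 6 (remaining 62 GB)
144 GB → tape 7 (remaining 56 GB)
42 GB → tape 4 (remaining 9 GB)

7 tapes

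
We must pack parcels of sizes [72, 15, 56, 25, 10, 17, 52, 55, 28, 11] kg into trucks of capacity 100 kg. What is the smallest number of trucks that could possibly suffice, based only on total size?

Total size = 72 + 15 + 56 + 25 + 10 + 17 + 52 + 55 + 28 + 11 = 341 kg.
⌈341 / 100⌉ = 4.

4 trucks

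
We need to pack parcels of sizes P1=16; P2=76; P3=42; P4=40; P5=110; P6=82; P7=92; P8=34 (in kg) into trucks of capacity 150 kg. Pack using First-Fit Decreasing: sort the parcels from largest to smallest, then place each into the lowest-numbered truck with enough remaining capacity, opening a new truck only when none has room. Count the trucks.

Sorted descending: 110, 92, 82, 76, 42, 40, 34, 16.
Put 110 kg in truck 1; 40 kg remain.
Put 92 kg in truck 2; 58 kg remain.
Put 82 kg in truck 3; 68 kg remain.
Put 76 kg in truck 4; 74 kg remain.
Put 42 kg in truck 2; 16 kg remain.
Put 40 kg in truck 1; 0 kg remain.
Put 34 kg in truck 3; 34 kg remain.
Put 16 kg in truck 2; 0 kg remain.
Final trucks: [110,40] [92,42,16] [82,34] [76].

4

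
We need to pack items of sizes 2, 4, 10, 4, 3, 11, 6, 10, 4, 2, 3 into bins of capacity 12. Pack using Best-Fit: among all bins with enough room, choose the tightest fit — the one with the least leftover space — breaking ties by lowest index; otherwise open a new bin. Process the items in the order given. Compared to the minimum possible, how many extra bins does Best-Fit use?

1

Best-Fit: [2,4,4,2] [10] [3,6,3] [11] [10] [4] → 6 bins.
Total size 59; any packing needs at least ⌈59/12⌉ = 5 bins.
An optimal packing achieves that bound: [11] [10,2] [10,2] [6,3,3] [4,4,4] → 5 bins.
Excess: 6 − 5 = 1.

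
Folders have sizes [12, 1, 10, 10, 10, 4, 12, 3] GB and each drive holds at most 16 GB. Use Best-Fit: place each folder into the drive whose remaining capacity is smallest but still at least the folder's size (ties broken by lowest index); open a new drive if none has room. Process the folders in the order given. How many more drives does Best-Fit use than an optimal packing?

0

Best-Fit: [12,1,3] [10,4] [10] [10] [12] → 5 drives.
5 folders exceed 8 GB (half the capacity), and no two of those can share a drive, so at least 5 drives are needed.
So 5 is already optimal.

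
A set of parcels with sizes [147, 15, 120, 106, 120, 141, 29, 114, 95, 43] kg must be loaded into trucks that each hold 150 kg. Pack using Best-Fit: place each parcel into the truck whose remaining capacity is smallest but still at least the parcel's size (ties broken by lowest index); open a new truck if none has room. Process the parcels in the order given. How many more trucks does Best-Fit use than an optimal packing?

Best-Fit: [147] [15,120] [106,43] [120,29] [141] [114] [95] → 7 trucks.
Total size 930 kg; any packing needs at least ⌈930/150⌉ = 7 trucks.
So 7 is already optimal.

0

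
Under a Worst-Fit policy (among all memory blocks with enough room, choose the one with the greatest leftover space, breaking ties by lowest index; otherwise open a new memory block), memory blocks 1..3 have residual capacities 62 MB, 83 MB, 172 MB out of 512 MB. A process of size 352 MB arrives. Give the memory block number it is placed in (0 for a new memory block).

No memory block has ≥ 352 MB free, so a new memory block is opened.

0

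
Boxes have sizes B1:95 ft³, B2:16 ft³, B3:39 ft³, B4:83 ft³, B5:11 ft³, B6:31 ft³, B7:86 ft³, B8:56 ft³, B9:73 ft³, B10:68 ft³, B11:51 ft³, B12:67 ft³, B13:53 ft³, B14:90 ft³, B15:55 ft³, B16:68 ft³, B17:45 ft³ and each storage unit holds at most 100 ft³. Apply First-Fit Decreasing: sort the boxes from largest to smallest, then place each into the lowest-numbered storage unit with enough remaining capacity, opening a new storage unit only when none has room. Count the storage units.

12 storage units

Sorted descending: 95, 90, 86, 83, 73, 68, 68, 67, 56, 55, 53, 51, 45, 39, 31, 16, 11.
95 ft³ → storage unit 1 (remaining 5 ft³)
90 ft³ → storage unit 2 (remaining 10 ft³)
86 ft³ → storage unit 3 (remaining 14 ft³)
83 ft³ → storage unit 4 (remaining 17 ft³)
73 ft³ → storage unit 5 (remaining 27 ft³)
68 ft³ → storage unit 6 (remaining 32 ft³)
68 ft³ → storage unit 7 (remaining 32 ft³)
67 ft³ → storage unit 8 (remaining 33 ft³)
56 ft³ → storage unit 9 (remaining 44 ft³)
55 ft³ → storage unit 10 (remaining 45 ft³)
53 ft³ → storage unit 11 (remaining 47 ft³)
51 ft³ → storage unit 12 (remaining 49 ft³)
45 ft³ → storage unit 10 (remaining 0 ft³)
39 ft³ → storage unit 9 (remaining 5 ft³)
31 ft³ → storage unit 6 (remaining 1 ft³)
16 ft³ → storage unit 4 (remaining 1 ft³)
11 ft³ → storage unit 3 (remaining 3 ft³)
Final storage units: [95] [90] [86,11] [83,16] [73] [68,31] [68] [67] [56,39] [55,45] [53] [51].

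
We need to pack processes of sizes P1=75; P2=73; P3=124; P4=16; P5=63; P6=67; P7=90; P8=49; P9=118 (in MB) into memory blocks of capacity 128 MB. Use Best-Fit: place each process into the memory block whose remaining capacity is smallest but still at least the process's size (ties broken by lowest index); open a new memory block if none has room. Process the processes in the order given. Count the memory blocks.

7

P1 (75 MB) → memory block 1 (remaining 53 MB)
P2 (73 MB) → memory block 2 (remaining 55 MB)
P3 (124 MB) → memory block 3 (remaining 4 MB)
P4 (16 MB) → memory block 1 (remaining 37 MB)
P5 (63 MB) → memory block 4 (remaining 65 MB)
P6 (67 MB) → memory block 5 (remaining 61 MB)
P7 (90 MB) → memory block 6 (remaining 38 MB)
P8 (49 MB) → memory block 2 (remaining 6 MB)
P9 (118 MB) → memory block 7 (remaining 10 MB)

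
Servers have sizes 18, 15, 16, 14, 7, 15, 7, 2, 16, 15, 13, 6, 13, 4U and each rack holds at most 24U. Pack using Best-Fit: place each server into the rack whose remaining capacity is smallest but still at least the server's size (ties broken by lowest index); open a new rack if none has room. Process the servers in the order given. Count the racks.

rack 1: place 18U, 6U left
rack 2: place 15U, 9U left
rack 3: place 16U, 8U left
rack 4: place 14U, 10U left
rack 3: place 7U, 1U left
rack 5: place 15U, 9U left
rack 2: place 7U, 2U left
rack 2: place 2U, 0U left
rack 6: place 16U, 8U left
rack 7: place 15U, 9U left
rack 8: place 13U, 11U left
rack 1: place 6U, 0U left
rack 9: place 13U, 11U left
rack 6: place 4U, 4U left
Final racks: [18,6] [15,7,2] [16,7] [14] [15] [16,4] [15] [13] [13].

9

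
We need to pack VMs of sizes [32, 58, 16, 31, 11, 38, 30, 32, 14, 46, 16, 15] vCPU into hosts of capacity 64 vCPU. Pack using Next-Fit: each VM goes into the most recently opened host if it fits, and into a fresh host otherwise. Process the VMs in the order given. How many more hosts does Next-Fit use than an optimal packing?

Next-Fit: [32] [58] [16,31,11] [38] [30,32] [14,46] [16,15] → 7 hosts.
Total size 339 vCPU; any packing needs at least ⌈339/64⌉ = 6 hosts.
An optimal packing achieves that bound: [58] [46,16] [38,16] [32,32] [31,30] [15,14,11] → 6 hosts.
Excess: 7 − 6 = 1.

1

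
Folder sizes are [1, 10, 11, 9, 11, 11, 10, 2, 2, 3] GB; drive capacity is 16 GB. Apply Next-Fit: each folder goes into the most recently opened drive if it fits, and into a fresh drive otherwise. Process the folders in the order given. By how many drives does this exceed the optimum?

Next-Fit: [1,10] [11] [9] [11] [11] [10,2,2] [3] → 7 drives.
6 folders exceed 8 GB (half the capacity), and no two of those can share a drive, so at least 6 drives are needed.
An optimal packing achieves that bound: [11,3,2] [11,2,1] [11] [10] [10] [9] → 6 drives.
Excess: 7 − 6 = 1.

1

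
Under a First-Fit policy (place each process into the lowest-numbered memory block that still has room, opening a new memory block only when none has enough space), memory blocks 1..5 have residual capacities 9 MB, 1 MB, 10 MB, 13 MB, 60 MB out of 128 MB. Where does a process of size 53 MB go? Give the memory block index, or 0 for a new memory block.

Memory blocks with room: memory block 5 (60 MB).
The first with room is memory block 5.

5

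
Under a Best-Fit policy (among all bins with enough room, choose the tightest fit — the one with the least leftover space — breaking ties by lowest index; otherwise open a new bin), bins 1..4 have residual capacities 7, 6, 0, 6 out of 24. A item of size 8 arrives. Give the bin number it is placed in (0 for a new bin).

0

No bin has ≥ 8 free, so a new bin is opened.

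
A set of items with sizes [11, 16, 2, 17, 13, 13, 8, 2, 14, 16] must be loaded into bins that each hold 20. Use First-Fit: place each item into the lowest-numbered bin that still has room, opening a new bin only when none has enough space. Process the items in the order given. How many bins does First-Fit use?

Put 11 in bin 1; 9 remain.
Put 16 in bin 2; 4 remain.
Put 2 in bin 1; 7 remain.
Put 17 in bin 3; 3 remain.
Put 13 in bin 4; 7 remain.
Put 13 in bin 5; 7 remain.
Put 8 in bin 6; 12 remain.
Put 2 in bin 1; 5 remain.
Put 14 in bin 7; 6 remain.
Put 16 in bin 8; 4 remain.

8 bins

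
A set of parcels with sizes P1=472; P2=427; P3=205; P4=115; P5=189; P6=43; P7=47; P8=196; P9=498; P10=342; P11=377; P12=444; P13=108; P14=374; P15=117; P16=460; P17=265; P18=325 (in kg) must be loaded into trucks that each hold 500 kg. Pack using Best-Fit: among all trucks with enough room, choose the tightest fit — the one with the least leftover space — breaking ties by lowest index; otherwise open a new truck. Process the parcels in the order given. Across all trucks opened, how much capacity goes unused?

996

truck 1: place P1 (472 kg), 28 kg left
truck 2: place P2 (427 kg), 73 kg left
truck 3: place P3 (205 kg), 295 kg left
truck 3: place P4 (115 kg), 180 kg left
truck 4: place P5 (189 kg), 311 kg left
truck 2: place P6 (43 kg), 30 kg left
truck 3: place P7 (47 kg), 133 kg left
truck 4: place P8 (196 kg), 115 kg left
truck 5: place P9 (498 kg), 2 kg left
truck 6: place P10 (342 kg), 158 kg left
truck 7: place P11 (377 kg), 123 kg left
truck 8: place P12 (444 kg), 56 kg left
truck 4: place P13 (108 kg), 7 kg left
truck 9: place P14 (374 kg), 126 kg left
truck 7: place P15 (117 kg), 6 kg left
truck 10: place P16 (460 kg), 40 kg left
truck 11: place P17 (265 kg), 235 kg left
truck 12: place P18 (325 kg), 175 kg left
12 trucks × 500 kg = 6000 kg; used 5004 kg; unused 996 kg.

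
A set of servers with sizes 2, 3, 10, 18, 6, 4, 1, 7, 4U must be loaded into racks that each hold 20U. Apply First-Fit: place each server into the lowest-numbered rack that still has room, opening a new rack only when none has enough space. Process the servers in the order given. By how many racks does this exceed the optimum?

First-Fit: [2,3,10,4,1] [18] [6,7,4] → 3 racks.
Total size 55U; any packing needs at least ⌈55/20⌉ = 3 racks.
So 3 is already optimal.

0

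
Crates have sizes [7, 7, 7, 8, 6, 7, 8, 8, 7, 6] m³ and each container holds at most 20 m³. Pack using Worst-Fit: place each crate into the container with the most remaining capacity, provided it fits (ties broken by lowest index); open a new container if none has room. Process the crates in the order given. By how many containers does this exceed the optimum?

1

Worst-Fit: [7,7,6] [7,8] [7,8] [8,7] [6] → 5 containers.
Total size 71 m³; any packing needs at least ⌈71/20⌉ = 4 containers.
An optimal packing achieves that bound: [8,8] [8,7] [7,7,6] [7,7,6] → 4 containers.
Excess: 5 − 4 = 1.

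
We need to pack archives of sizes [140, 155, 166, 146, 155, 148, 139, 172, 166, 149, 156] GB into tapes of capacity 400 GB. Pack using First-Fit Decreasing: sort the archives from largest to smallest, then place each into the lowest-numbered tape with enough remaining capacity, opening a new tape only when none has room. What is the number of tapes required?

6

Sorted descending: 172, 166, 166, 156, 155, 155, 149, 148, 146, 140, 139.
tape 1: place 172 GB, 228 GB left
tape 1: place 166 GB, 62 GB left
tape 2: place 166 GB, 234 GB left
tape 2: place 156 GB, 78 GB left
tape 3: place 155 GB, 245 GB left
tape 3: place 155 GB, 90 GB left
tape 4: place 149 GB, 251 GB left
tape 4: place 148 GB, 103 GB left
tape 5: place 146 GB, 254 GB left
tape 5: place 140 GB, 114 GB left
tape 6: place 139 GB, 261 GB left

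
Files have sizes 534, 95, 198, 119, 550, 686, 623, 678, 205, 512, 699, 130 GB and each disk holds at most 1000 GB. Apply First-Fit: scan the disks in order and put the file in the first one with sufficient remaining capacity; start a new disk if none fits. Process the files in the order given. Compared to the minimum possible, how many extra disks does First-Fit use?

0

First-Fit: [534,95,198,119] [550,205,130] [686] [623] [678] [512] [699] → 7 disks.
7 files exceed 500 GB (half the capacity), and no two of those can share a disk, so at least 7 disks are needed.
So 7 is already optimal.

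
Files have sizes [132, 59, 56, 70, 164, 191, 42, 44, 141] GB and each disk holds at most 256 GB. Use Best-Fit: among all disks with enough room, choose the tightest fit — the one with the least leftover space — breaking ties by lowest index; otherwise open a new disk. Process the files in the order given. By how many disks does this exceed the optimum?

0

Best-Fit: [132,59,56] [70,164] [191,42] [44,141] → 4 disks.
Total size 899 GB; any packing needs at least ⌈899/256⌉ = 4 disks.
So 4 is already optimal.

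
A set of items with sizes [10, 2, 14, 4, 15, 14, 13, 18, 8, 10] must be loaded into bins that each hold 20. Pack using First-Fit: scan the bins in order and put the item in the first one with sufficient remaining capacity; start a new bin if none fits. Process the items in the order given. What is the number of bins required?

7

10 → bin 1 (remaining 10)
2 → bin 1 (remaining 8)
14 → bin 2 (remaining 6)
4 → bin 1 (remaining 4)
15 → bin 3 (remaining 5)
14 → bin 4 (remaining 6)
13 → bin 5 (remaining 7)
18 → bin 6 (remaining 2)
8 → bin 7 (remaining 12)
10 → bin 7 (remaining 2)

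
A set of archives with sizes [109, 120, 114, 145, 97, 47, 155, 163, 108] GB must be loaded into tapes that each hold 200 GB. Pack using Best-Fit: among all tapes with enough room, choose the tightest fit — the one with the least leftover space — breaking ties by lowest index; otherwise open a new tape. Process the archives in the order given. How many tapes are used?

109 GB → tape 1 (remaining 91 GB)
120 GB → tape 2 (remaining 80 GB)
114 GB → tape 3 (remaining 86 GB)
145 GB → tape 4 (remaining 55 GB)
97 GB → tape 5 (remaining 103 GB)
47 GB → tape 4 (remaining 8 GB)
155 GB → tape 6 (remaining 45 GB)
163 GB → tape 7 (remaining 37 GB)
108 GB → tape 8 (remaining 92 GB)
Final tapes: [109] [120] [114] [145,47] [97] [155] [163] [108].

8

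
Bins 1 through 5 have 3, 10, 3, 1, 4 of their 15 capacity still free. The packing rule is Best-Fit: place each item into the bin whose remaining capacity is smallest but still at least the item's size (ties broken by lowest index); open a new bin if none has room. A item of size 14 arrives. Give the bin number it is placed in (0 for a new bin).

0

No bin has ≥ 14 free, so a new bin is opened.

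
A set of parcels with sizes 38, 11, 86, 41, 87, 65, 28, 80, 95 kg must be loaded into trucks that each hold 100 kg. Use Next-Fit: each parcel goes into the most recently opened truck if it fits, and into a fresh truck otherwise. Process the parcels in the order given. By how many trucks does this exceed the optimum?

Next-Fit: [38,11] [86] [41] [87] [65,28] [80] [95] → 7 trucks.
Total size 531 kg; any packing needs at least ⌈531/100⌉ = 6 trucks.
An optimal packing achieves that bound: [95] [87,11] [86] [80] [65,28] [41,38] → 6 trucks.
Excess: 7 − 6 = 1.

1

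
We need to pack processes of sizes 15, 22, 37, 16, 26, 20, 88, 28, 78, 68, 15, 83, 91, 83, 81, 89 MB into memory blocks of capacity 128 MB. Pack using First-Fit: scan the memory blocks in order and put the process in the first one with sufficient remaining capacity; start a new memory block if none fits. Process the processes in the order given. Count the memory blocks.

9

Put 15 MB in memory block 1; 113 MB remain.
Put 22 MB in memory block 1; 91 MB remain.
Put 37 MB in memory block 1; 54 MB remain.
Put 16 MB in memory block 1; 38 MB remain.
Put 26 MB in memory block 1; 12 MB remain.
Put 20 MB in memory block 2; 108 MB remain.
Put 88 MB in memory block 2; 20 MB remain.
Put 28 MB in memory block 3; 100 MB remain.
Put 78 MB in memory block 3; 22 MB remain.
Put 68 MB in memory block 4; 60 MB remain.
Put 15 MB in memory block 2; 5 MB remain.
Put 83 MB in memory block 5; 45 MB remain.
Put 91 MB in memory block 6; 37 MB remain.
Put 83 MB in memory block 7; 45 MB remain.
Put 81 MB in memory block 8; 47 MB remain.
Put 89 MB in memory block 9; 39 MB remain.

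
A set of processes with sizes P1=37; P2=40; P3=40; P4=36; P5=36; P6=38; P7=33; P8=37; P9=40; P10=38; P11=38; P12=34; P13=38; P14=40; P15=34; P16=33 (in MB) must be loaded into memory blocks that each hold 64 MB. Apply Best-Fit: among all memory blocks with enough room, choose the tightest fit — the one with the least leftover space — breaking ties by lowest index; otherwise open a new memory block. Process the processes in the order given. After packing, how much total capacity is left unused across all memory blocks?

432

memory block 1: place P1 (37 MB), 27 MB left
memory block 2: place P2 (40 MB), 24 MB left
memory block 3: place P3 (40 MB), 24 MB left
memory block 4: place P4 (36 MB), 28 MB left
memory block 5: place P5 (36 MB), 28 MB left
memory block 6: place P6 (38 MB), 26 MB left
memory block 7: place P7 (33 MB), 31 MB left
memory block 8: place P8 (37 MB), 27 MB left
memory block 9: place P9 (40 MB), 24 MB left
memory block 10: place P10 (38 MB), 26 MB left
memory block 11: place P11 (38 MB), 26 MB left
memory block 12: place P12 (34 MB), 30 MB left
memory block 13: place P13 (38 MB), 26 MB left
memory block 14: place P14 (40 MB), 24 MB left
memory block 15: place P15 (34 MB), 30 MB left
memory block 16: place P16 (33 MB), 31 MB left
16 memory blocks × 64 MB = 1024 MB; used 592 MB; unused 432 MB.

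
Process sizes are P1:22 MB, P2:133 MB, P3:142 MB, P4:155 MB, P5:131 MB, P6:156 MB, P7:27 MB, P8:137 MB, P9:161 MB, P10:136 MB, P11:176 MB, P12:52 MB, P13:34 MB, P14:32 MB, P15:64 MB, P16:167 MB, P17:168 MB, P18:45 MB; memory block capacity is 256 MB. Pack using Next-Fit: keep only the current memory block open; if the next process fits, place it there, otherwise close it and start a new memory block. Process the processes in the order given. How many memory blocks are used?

memory block 1: place P1 (22 MB), 234 MB left
memory block 1: place P2 (133 MB), 101 MB left
memory block 2: place P3 (142 MB), 114 MB left
memory block 3: place P4 (155 MB), 101 MB left
memory block 4: place P5 (131 MB), 125 MB left
memory block 5: place P6 (156 MB), 100 MB left
memory block 5: place P7 (27 MB), 73 MB left
memory block 6: place P8 (137 MB), 119 MB left
memory block 7: place P9 (161 MB), 95 MB left
memory block 8: place P10 (136 MB), 120 MB left
memory block 9: place P11 (176 MB), 80 MB left
memory block 9: place P12 (52 MB), 28 MB left
memory block 10: place P13 (34 MB), 222 MB left
memory block 10: place P14 (32 MB), 190 MB left
memory block 10: place P15 (64 MB), 126 MB left
memory block 11: place P16 (167 MB), 89 MB left
memory block 12: place P17 (168 MB), 88 MB left
memory block 12: place P18 (45 MB), 43 MB left

12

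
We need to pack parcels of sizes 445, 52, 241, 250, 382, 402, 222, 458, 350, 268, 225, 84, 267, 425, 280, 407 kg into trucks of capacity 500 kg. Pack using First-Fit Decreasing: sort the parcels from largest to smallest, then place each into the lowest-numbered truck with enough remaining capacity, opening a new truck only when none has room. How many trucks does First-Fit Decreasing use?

11 trucks

Sorted descending: 458, 445, 425, 407, 402, 382, 350, 280, 268, 267, 250, 241, 225, 222, 84, 52.
458 kg → truck 1 (remaining 42 kg)
445 kg → truck 2 (remaining 55 kg)
425 kg → truck 3 (remaining 75 kg)
407 kg → truck 4 (remaining 93 kg)
402 kg → truck 5 (remaining 98 kg)
382 kg → truck 6 (remaining 118 kg)
350 kg → truck 7 (remaining 150 kg)
280 kg → truck 8 (remaining 220 kg)
268 kg → truck 9 (remaining 232 kg)
267 kg → truck 10 (remaining 233 kg)
250 kg → truck 11 (remaining 250 kg)
241 kg → truck 11 (remaining 9 kg)
225 kg → truck 9 (remaining 7 kg)
222 kg → truck 10 (remaining 11 kg)
84 kg → truck 4 (remaining 9 kg)
52 kg → truck 2 (remaining 3 kg)
Final trucks: [458] [445,52] [425] [407,84] [402] [382] [350] [280] [268,225] [267,222] [250,241].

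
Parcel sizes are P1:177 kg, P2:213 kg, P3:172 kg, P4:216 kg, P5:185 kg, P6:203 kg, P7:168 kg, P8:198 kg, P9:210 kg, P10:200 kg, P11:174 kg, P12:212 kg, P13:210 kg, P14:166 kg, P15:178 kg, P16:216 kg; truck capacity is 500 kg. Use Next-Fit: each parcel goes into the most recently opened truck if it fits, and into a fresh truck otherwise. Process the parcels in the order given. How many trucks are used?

8

P1 (177 kg) → truck 1 (remaining 323 kg)
P2 (213 kg) → truck 1 (remaining 110 kg)
P3 (172 kg) → truck 2 (remaining 328 kg)
P4 (216 kg) → truck 2 (remaining 112 kg)
P5 (185 kg) → truck 3 (remaining 315 kg)
P6 (203 kg) → truck 3 (remaining 112 kg)
P7 (168 kg) → truck 4 (remaining 332 kg)
P8 (198 kg) → truck 4 (remaining 134 kg)
P9 (210 kg) → truck 5 (remaining 290 kg)
P10 (200 kg) → truck 5 (remaining 90 kg)
P11 (174 kg) → truck 6 (remaining 326 kg)
P12 (212 kg) → truck 6 (remaining 114 kg)
P13 (210 kg) → truck 7 (remaining 290 kg)
P14 (166 kg) → truck 7 (remaining 124 kg)
P15 (178 kg) → truck 8 (remaining 322 kg)
P16 (216 kg) → truck 8 (remaining 106 kg)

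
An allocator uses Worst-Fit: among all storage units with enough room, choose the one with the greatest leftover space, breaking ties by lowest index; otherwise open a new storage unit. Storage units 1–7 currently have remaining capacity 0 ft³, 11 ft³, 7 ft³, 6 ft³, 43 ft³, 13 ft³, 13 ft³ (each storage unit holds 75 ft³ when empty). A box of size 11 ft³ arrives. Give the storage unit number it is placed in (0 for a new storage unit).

Storage units with room: storage unit 2 (11 ft³), storage unit 5 (43 ft³), storage unit 6 (13 ft³), storage unit 7 (13 ft³).
Most room is storage unit 5 with 43 ft³ free.

5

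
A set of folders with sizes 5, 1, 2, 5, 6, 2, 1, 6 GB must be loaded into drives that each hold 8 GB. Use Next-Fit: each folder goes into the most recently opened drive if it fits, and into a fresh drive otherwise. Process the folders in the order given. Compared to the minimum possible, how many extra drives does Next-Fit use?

Next-Fit: [5,1,2] [5] [6,2] [1,6] → 4 drives.
Total size 28 GB; any packing needs at least ⌈28/8⌉ = 4 drives.
So 4 is already optimal.

0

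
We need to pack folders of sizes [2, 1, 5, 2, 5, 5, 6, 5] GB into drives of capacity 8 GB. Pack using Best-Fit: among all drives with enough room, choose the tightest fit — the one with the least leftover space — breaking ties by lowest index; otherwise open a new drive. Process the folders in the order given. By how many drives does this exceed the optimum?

Best-Fit: [2,1,5] [2,5] [5] [6] [5] → 5 drives.
5 folders exceed 4 GB (half the capacity), and no two of those can share a drive, so at least 5 drives are needed.
So 5 is already optimal.

0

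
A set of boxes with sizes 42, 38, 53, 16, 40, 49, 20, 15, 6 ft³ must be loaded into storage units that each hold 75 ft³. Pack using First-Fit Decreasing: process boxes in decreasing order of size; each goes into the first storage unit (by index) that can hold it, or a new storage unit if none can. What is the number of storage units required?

Sorted descending: 53, 49, 42, 40, 38, 20, 16, 15, 6.
Put 53 ft³ in storage unit 1; 22 ft³ remain.
Put 49 ft³ in storage unit 2; 26 ft³ remain.
Put 42 ft³ in storage unit 3; 33 ft³ remain.
Put 40 ft³ in storage unit 4; 35 ft³ remain.
Put 38 ft³ in storage unit 5; 37 ft³ remain.
Put 20 ft³ in storage unit 1; 2 ft³ remain.
Put 16 ft³ in storage unit 2; 10 ft³ remain.
Put 15 ft³ in storage unit 3; 18 ft³ remain.
Put 6 ft³ in storage unit 2; 4 ft³ remain.

5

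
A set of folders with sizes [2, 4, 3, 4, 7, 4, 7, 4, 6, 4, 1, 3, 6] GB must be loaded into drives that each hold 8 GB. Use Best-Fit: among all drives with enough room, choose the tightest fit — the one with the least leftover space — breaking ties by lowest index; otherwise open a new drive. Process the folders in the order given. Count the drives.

2 GB → drive 1 (remaining 6 GB)
4 GB → drive 1 (remaining 2 GB)
3 GB → drive 2 (remaining 5 GB)
4 GB → drive 2 (remaining 1 GB)
7 GB → drive 3 (remaining 1 GB)
4 GB → drive 4 (remaining 4 GB)
7 GB → drive 5 (remaining 1 GB)
4 GB → drive 4 (remaining 0 GB)
6 GB → drive 6 (remaining 2 GB)
4 GB → drive 7 (remaining 4 GB)
1 GB → drive 2 (remaining 0 GB)
3 GB → drive 7 (remaining 1 GB)
6 GB → drive 8 (remaining 2 GB)

8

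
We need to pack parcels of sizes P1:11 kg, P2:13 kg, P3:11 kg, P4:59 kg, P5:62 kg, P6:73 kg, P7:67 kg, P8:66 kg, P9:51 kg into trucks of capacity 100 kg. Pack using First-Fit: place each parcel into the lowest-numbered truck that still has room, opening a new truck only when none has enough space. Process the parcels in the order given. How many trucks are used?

6

Put P1 (11 kg) in truck 1; 89 kg remain.
Put P2 (13 kg) in truck 1; 76 kg remain.
Put P3 (11 kg) in truck 1; 65 kg remain.
Put P4 (59 kg) in truck 1; 6 kg remain.
Put P5 (62 kg) in truck 2; 38 kg remain.
Put P6 (73 kg) in truck 3; 27 kg remain.
Put P7 (67 kg) in truck 4; 33 kg remain.
Put P8 (66 kg) in truck 5; 34 kg remain.
Put P9 (51 kg) in truck 6; 49 kg remain.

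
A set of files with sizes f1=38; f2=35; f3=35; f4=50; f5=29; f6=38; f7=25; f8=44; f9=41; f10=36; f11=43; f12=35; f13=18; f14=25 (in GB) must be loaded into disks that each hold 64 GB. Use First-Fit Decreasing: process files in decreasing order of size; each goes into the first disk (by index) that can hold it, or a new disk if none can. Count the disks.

10

Sorted descending: 50, 44, 43, 41, 38, 38, 36, 35, 35, 35, 29, 25, 25, 18.
disk 1: place 50 GB, 14 GB left
disk 2: place 44 GB, 20 GB left
disk 3: place 43 GB, 21 GB left
disk 4: place 41 GB, 23 GB left
disk 5: place 38 GB, 26 GB left
disk 6: place 38 GB, 26 GB left
disk 7: place 36 GB, 28 GB left
disk 8: place 35 GB, 29 GB left
disk 9: place 35 GB, 29 GB left
disk 10: place 35 GB, 29 GB left
disk 8: place 29 GB, 0 GB left
disk 5: place 25 GB, 1 GB left
disk 6: place 25 GB, 1 GB left
disk 2: place 18 GB, 2 GB left
Final disks: [50] [44,18] [43] [41] [38,25] [38,25] [36] [35,29] [35] [35].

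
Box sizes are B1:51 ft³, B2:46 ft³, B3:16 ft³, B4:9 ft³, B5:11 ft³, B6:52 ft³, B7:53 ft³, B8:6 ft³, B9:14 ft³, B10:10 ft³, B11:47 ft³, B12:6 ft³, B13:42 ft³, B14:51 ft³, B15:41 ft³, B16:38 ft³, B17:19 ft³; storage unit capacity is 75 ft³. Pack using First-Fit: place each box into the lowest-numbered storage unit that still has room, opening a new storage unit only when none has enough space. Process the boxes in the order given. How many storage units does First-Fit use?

storage unit 1: place B1 (51 ft³), 24 ft³ left
storage unit 2: place B2 (46 ft³), 29 ft³ left
storage unit 1: place B3 (16 ft³), 8 ft³ left
storage unit 2: place B4 (9 ft³), 20 ft³ left
storage unit 2: place B5 (11 ft³), 9 ft³ left
storage unit 3: place B6 (52 ft³), 23 ft³ left
storage unit 4: place B7 (53 ft³), 22 ft³ left
storage unit 1: place B8 (6 ft³), 2 ft³ left
storage unit 3: place B9 (14 ft³), 9 ft³ left
storage unit 4: place B10 (10 ft³), 12 ft³ left
storage unit 5: place B11 (47 ft³), 28 ft³ left
storage unit 2: place B12 (6 ft³), 3 ft³ left
storage unit 6: place B13 (42 ft³), 33 ft³ left
storage unit 7: place B14 (51 ft³), 24 ft³ left
storage unit 8: place B15 (41 ft³), 34 ft³ left
storage unit 9: place B16 (38 ft³), 37 ft³ left
storage unit 5: place B17 (19 ft³), 9 ft³ left
Final storage units: [51,16,6] [46,9,11,6] [52,14] [53,10] [47,19] [42] [51] [41] [38].

9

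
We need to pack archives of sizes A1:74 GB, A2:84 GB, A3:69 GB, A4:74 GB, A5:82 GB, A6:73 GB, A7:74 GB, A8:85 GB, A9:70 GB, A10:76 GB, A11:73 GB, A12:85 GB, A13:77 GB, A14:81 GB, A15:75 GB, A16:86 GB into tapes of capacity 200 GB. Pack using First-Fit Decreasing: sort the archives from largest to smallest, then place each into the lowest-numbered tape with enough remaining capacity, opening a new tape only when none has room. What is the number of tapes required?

8

Sorted descending: 86, 85, 85, 84, 82, 81, 77, 76, 75, 74, 74, 74, 73, 73, 70, 69.
Put 86 GB in tape 1; 114 GB remain.
Put 85 GB in tape 1; 29 GB remain.
Put 85 GB in tape 2; 115 GB remain.
Put 84 GB in tape 2; 31 GB remain.
Put 82 GB in tape 3; 118 GB remain.
Put 81 GB in tape 3; 37 GB remain.
Put 77 GB in tape 4; 123 GB remain.
Put 76 GB in tape 4; 47 GB remain.
Put 75 GB in tape 5; 125 GB remain.
Put 74 GB in tape 5; 51 GB remain.
Put 74 GB in tape 6; 126 GB remain.
Put 74 GB in tape 6; 52 GB remain.
Put 73 GB in tape 7; 127 GB remain.
Put 73 GB in tape 7; 54 GB remain.
Put 70 GB in tape 8; 130 GB remain.
Put 69 GB in tape 8; 61 GB remain.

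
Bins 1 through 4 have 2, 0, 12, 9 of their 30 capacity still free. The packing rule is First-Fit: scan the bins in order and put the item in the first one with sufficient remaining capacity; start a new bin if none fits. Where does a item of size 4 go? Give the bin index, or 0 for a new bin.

Bins with room: bin 3 (12), bin 4 (9).
The first with room is bin 3.

3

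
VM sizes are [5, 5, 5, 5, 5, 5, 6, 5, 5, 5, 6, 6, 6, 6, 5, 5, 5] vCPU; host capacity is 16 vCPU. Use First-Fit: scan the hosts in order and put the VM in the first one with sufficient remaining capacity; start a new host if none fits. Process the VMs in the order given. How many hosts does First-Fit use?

5 vCPU → host 1 (remaining 11 vCPU)
5 vCPU → host 1 (remaining 6 vCPU)
5 vCPU → host 1 (remaining 1 vCPU)
5 vCPU → host 2 (remaining 11 vCPU)
5 vCPU → host 2 (remaining 6 vCPU)
5 vCPU → host 2 (remaining 1 vCPU)
6 vCPU → host 3 (remaining 10 vCPU)
5 vCPU → host 3 (remaining 5 vCPU)
5 vCPU → host 3 (remaining 0 vCPU)
5 vCPU → host 4 (remaining 11 vCPU)
6 vCPU → host 4 (remaining 5 vCPU)
6 vCPU → host 5 (remaining 10 vCPU)
6 vCPU → host 5 (remaining 4 vCPU)
6 vCPU → host 6 (remaining 10 vCPU)
5 vCPU → host 4 (remaining 0 vCPU)
5 vCPU → host 6 (remaining 5 vCPU)
5 vCPU → host 6 (remaining 0 vCPU)

6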